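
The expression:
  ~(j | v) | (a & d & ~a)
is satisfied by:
  {v: False, j: False}


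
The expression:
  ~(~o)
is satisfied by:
  {o: True}


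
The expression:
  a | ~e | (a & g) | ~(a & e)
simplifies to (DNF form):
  True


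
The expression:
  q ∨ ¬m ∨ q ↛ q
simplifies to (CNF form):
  q ∨ ¬m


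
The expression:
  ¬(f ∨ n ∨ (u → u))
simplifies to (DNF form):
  False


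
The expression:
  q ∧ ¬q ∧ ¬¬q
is never true.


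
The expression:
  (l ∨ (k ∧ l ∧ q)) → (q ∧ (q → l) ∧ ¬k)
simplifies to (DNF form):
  (q ∧ ¬k) ∨ ¬l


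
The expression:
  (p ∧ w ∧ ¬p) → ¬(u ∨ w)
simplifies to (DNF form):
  True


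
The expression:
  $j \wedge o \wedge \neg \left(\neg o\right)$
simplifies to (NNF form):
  $j \wedge o$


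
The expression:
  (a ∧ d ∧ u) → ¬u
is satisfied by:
  {u: False, d: False, a: False}
  {a: True, u: False, d: False}
  {d: True, u: False, a: False}
  {a: True, d: True, u: False}
  {u: True, a: False, d: False}
  {a: True, u: True, d: False}
  {d: True, u: True, a: False}


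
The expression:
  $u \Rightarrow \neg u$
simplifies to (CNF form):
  $\neg u$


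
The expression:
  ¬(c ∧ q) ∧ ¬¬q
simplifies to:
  q ∧ ¬c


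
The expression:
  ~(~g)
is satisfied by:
  {g: True}


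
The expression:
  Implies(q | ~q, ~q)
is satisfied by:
  {q: False}


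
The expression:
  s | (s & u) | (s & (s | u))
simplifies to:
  s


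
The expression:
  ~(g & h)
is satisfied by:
  {h: False, g: False}
  {g: True, h: False}
  {h: True, g: False}


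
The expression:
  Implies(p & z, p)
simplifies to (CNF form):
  True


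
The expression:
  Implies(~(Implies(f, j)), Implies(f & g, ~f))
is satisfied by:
  {j: True, g: False, f: False}
  {j: False, g: False, f: False}
  {f: True, j: True, g: False}
  {f: True, j: False, g: False}
  {g: True, j: True, f: False}
  {g: True, j: False, f: False}
  {g: True, f: True, j: True}


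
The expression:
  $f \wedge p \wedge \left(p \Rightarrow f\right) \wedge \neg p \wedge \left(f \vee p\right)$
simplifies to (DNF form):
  $\text{False}$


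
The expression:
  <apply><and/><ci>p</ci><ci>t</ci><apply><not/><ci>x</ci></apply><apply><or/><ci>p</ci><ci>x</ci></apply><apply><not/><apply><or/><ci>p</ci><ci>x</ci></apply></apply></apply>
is never true.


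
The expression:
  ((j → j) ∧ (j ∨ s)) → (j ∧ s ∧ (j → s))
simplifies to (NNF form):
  (j ∧ s) ∨ (¬j ∧ ¬s)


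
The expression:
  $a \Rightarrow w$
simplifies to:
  $w \vee \neg a$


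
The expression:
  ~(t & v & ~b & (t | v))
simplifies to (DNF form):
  b | ~t | ~v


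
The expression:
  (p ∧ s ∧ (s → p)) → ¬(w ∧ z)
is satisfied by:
  {s: False, z: False, p: False, w: False}
  {w: True, s: False, z: False, p: False}
  {p: True, s: False, z: False, w: False}
  {w: True, p: True, s: False, z: False}
  {z: True, w: False, s: False, p: False}
  {w: True, z: True, s: False, p: False}
  {p: True, z: True, w: False, s: False}
  {w: True, p: True, z: True, s: False}
  {s: True, p: False, z: False, w: False}
  {w: True, s: True, p: False, z: False}
  {p: True, s: True, w: False, z: False}
  {w: True, p: True, s: True, z: False}
  {z: True, s: True, p: False, w: False}
  {w: True, z: True, s: True, p: False}
  {p: True, z: True, s: True, w: False}


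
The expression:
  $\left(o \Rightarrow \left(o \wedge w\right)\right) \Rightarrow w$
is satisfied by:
  {o: True, w: True}
  {o: True, w: False}
  {w: True, o: False}


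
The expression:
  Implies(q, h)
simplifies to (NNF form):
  h | ~q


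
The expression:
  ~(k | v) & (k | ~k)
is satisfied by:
  {v: False, k: False}


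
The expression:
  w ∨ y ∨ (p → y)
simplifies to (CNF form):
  w ∨ y ∨ ¬p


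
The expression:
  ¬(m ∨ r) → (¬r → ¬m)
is always true.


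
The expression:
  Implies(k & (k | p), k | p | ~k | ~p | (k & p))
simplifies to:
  True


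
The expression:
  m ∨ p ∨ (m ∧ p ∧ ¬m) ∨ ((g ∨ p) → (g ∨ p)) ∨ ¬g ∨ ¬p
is always true.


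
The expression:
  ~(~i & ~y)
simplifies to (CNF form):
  i | y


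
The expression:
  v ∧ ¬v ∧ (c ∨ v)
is never true.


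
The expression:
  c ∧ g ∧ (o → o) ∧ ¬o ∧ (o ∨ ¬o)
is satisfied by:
  {c: True, g: True, o: False}


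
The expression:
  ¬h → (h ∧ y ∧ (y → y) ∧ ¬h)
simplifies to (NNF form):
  h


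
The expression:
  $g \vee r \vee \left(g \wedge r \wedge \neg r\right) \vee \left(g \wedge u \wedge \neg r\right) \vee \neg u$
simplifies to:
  $g \vee r \vee \neg u$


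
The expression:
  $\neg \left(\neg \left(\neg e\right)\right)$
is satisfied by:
  {e: False}


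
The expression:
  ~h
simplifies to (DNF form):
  ~h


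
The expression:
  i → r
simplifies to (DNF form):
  r ∨ ¬i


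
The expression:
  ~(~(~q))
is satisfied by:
  {q: False}


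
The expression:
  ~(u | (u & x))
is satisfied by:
  {u: False}


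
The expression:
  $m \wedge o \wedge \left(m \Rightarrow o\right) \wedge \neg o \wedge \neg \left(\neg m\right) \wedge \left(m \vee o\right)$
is never true.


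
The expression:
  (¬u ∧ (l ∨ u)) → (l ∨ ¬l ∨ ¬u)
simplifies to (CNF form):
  True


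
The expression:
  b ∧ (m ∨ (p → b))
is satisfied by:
  {b: True}


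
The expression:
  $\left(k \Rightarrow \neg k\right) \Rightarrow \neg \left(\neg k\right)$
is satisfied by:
  {k: True}


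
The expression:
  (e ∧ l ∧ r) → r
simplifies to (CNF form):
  True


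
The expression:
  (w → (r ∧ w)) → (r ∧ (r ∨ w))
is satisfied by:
  {r: True, w: True}
  {r: True, w: False}
  {w: True, r: False}


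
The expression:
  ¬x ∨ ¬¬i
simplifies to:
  i ∨ ¬x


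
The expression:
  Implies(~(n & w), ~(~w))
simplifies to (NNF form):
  w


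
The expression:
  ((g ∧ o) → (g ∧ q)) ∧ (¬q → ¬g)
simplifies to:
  q ∨ ¬g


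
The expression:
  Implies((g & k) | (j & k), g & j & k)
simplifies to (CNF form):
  (g | ~g | ~k) & (g | ~j | ~k) & (j | ~g | ~k) & (j | ~j | ~k)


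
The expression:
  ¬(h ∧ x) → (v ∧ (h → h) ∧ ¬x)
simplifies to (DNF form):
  (h ∧ x) ∨ (v ∧ ¬x)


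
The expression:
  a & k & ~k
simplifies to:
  False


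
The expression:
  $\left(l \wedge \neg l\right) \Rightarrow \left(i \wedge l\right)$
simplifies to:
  $\text{True}$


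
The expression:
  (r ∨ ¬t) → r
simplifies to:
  r ∨ t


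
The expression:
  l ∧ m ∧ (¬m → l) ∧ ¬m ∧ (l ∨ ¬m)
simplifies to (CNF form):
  False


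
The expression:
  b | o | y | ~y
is always true.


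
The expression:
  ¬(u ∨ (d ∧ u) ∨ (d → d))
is never true.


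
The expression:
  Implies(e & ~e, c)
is always true.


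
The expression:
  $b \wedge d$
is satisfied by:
  {b: True, d: True}


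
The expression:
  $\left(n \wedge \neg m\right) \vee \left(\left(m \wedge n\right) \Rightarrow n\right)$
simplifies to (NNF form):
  $\text{True}$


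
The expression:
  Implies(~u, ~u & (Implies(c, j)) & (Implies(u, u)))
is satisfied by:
  {u: True, j: True, c: False}
  {u: True, j: False, c: False}
  {j: True, u: False, c: False}
  {u: False, j: False, c: False}
  {u: True, c: True, j: True}
  {u: True, c: True, j: False}
  {c: True, j: True, u: False}


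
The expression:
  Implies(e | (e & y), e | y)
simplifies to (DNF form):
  True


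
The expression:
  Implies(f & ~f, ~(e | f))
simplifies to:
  True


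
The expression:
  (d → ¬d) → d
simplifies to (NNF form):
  d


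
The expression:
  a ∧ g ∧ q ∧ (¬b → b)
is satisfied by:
  {a: True, g: True, b: True, q: True}


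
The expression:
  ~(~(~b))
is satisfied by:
  {b: False}


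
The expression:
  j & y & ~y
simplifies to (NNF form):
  False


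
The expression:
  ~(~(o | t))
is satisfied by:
  {t: True, o: True}
  {t: True, o: False}
  {o: True, t: False}


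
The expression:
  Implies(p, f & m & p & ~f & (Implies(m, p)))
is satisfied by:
  {p: False}


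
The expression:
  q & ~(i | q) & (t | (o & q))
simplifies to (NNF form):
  False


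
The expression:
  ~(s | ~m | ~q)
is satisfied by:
  {m: True, q: True, s: False}


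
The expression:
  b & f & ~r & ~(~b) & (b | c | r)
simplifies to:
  b & f & ~r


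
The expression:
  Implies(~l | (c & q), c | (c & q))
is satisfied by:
  {c: True, l: True}
  {c: True, l: False}
  {l: True, c: False}


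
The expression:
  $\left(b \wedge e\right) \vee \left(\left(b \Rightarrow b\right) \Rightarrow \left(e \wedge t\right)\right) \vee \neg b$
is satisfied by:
  {e: True, b: False}
  {b: False, e: False}
  {b: True, e: True}


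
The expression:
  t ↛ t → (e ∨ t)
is always true.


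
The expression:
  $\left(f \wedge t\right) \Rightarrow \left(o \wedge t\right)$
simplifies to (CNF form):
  $o \vee \neg f \vee \neg t$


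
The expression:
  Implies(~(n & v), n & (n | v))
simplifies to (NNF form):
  n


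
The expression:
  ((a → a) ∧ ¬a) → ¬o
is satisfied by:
  {a: True, o: False}
  {o: False, a: False}
  {o: True, a: True}


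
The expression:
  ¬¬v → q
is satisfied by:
  {q: True, v: False}
  {v: False, q: False}
  {v: True, q: True}


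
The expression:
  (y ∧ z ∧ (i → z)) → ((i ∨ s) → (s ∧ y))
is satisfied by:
  {s: True, z: False, y: False, i: False}
  {s: False, z: False, y: False, i: False}
  {i: True, s: True, z: False, y: False}
  {i: True, s: False, z: False, y: False}
  {y: True, s: True, z: False, i: False}
  {y: True, s: False, z: False, i: False}
  {i: True, y: True, s: True, z: False}
  {i: True, y: True, s: False, z: False}
  {z: True, s: True, i: False, y: False}
  {z: True, s: False, i: False, y: False}
  {i: True, z: True, s: True, y: False}
  {i: True, z: True, s: False, y: False}
  {y: True, z: True, s: True, i: False}
  {y: True, z: True, s: False, i: False}
  {y: True, z: True, i: True, s: True}


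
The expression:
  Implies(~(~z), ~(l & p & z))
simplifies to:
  ~l | ~p | ~z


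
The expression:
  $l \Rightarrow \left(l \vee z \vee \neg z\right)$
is always true.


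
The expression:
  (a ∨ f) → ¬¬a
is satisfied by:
  {a: True, f: False}
  {f: False, a: False}
  {f: True, a: True}


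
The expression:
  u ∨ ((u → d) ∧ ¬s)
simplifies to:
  u ∨ ¬s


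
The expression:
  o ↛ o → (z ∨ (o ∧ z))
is always true.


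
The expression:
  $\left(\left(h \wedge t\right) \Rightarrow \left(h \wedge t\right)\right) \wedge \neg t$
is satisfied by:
  {t: False}


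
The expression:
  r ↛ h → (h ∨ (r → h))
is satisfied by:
  {h: True, r: False}
  {r: False, h: False}
  {r: True, h: True}


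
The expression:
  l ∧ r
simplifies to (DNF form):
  l ∧ r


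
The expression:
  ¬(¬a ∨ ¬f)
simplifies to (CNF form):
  a ∧ f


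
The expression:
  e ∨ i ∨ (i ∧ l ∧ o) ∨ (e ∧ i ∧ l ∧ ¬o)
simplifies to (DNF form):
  e ∨ i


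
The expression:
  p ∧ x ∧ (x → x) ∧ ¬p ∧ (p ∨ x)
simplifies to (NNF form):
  False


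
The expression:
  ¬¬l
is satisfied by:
  {l: True}


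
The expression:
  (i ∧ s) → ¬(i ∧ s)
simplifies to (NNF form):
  ¬i ∨ ¬s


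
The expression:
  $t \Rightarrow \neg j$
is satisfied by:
  {t: False, j: False}
  {j: True, t: False}
  {t: True, j: False}


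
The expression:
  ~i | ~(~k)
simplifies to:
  k | ~i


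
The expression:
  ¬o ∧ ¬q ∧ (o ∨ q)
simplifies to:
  False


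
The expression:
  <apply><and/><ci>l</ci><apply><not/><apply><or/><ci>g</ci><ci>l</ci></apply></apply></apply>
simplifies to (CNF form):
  <false/>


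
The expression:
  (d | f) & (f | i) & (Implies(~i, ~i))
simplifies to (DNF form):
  f | (d & i)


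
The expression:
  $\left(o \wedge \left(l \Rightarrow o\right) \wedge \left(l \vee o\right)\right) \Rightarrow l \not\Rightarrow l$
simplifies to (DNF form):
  $\neg o$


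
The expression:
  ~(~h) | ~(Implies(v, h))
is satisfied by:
  {v: True, h: True}
  {v: True, h: False}
  {h: True, v: False}


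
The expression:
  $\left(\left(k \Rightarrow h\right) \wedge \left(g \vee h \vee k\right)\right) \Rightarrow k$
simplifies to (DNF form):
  $k \vee \left(\neg g \wedge \neg h\right)$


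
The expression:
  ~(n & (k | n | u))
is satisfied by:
  {n: False}


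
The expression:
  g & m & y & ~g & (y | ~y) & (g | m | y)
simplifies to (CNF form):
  False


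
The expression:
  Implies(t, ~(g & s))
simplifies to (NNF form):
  ~g | ~s | ~t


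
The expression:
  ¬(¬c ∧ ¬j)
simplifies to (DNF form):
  c ∨ j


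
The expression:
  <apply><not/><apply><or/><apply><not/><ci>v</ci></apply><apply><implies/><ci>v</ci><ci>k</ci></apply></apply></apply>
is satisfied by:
  {v: True, k: False}


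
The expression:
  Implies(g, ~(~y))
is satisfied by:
  {y: True, g: False}
  {g: False, y: False}
  {g: True, y: True}


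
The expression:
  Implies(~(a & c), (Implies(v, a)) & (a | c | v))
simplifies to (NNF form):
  a | (c & ~v)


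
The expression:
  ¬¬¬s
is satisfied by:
  {s: False}


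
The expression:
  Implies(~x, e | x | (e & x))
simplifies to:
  e | x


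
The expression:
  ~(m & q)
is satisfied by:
  {m: False, q: False}
  {q: True, m: False}
  {m: True, q: False}


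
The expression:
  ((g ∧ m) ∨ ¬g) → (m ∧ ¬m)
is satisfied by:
  {g: True, m: False}


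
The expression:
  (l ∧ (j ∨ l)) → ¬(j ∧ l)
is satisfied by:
  {l: False, j: False}
  {j: True, l: False}
  {l: True, j: False}


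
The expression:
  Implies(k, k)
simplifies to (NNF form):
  True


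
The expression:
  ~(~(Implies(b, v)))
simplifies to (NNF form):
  v | ~b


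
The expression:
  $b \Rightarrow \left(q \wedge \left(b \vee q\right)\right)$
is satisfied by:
  {q: True, b: False}
  {b: False, q: False}
  {b: True, q: True}


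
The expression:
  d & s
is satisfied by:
  {s: True, d: True}


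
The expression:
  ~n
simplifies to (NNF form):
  ~n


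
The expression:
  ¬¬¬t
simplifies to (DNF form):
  ¬t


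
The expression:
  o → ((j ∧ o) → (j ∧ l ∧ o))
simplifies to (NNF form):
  l ∨ ¬j ∨ ¬o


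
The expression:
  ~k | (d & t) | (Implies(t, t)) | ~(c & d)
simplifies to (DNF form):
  True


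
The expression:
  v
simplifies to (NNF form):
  v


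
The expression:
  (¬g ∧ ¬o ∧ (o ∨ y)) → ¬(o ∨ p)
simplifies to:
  g ∨ o ∨ ¬p ∨ ¬y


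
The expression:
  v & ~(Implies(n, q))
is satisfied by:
  {n: True, v: True, q: False}


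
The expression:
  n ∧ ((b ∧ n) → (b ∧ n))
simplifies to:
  n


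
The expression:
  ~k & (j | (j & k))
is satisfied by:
  {j: True, k: False}


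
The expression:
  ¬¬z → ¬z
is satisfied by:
  {z: False}


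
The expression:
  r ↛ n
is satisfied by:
  {r: True, n: False}


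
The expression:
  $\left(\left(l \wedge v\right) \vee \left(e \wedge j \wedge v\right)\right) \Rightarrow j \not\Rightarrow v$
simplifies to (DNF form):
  $\left(\neg e \wedge \neg l\right) \vee \left(\neg j \wedge \neg l\right) \vee \neg v$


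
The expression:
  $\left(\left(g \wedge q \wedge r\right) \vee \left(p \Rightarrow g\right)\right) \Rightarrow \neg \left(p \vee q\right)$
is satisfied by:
  {q: False, g: False, p: False}
  {p: True, q: False, g: False}
  {g: True, q: False, p: False}
  {p: True, q: True, g: False}


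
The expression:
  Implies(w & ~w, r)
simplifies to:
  True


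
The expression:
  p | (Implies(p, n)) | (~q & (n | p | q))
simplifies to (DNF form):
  True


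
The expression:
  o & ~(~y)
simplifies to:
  o & y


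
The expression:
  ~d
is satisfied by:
  {d: False}


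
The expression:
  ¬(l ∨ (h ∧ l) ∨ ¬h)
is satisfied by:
  {h: True, l: False}


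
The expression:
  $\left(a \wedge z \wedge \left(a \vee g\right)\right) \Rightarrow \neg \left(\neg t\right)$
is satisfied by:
  {t: True, z: False, a: False}
  {z: False, a: False, t: False}
  {a: True, t: True, z: False}
  {a: True, z: False, t: False}
  {t: True, z: True, a: False}
  {z: True, t: False, a: False}
  {a: True, z: True, t: True}


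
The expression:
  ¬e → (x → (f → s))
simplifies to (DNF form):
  e ∨ s ∨ ¬f ∨ ¬x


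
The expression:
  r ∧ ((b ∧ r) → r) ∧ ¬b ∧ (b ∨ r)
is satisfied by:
  {r: True, b: False}


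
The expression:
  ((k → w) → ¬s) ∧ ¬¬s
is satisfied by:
  {s: True, k: True, w: False}


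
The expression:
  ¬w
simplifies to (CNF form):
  ¬w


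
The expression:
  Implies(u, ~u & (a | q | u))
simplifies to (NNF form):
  ~u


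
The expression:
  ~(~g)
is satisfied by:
  {g: True}


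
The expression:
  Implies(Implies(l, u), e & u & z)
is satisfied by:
  {e: True, l: True, z: True, u: False}
  {e: True, l: True, z: False, u: False}
  {l: True, z: True, e: False, u: False}
  {l: True, e: False, z: False, u: False}
  {e: True, u: True, l: True, z: True}
  {e: True, u: True, z: True, l: False}


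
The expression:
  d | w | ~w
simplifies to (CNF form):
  True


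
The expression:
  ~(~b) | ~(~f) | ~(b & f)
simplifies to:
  True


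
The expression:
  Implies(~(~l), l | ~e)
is always true.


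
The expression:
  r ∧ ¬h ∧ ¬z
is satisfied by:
  {r: True, h: False, z: False}


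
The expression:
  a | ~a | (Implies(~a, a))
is always true.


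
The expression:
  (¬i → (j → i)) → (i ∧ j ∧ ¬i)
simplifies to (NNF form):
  j ∧ ¬i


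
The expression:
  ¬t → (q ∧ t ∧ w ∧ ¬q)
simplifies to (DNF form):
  t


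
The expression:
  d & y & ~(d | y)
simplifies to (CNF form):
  False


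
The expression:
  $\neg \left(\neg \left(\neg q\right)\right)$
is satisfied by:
  {q: False}


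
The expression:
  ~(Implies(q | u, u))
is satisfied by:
  {q: True, u: False}


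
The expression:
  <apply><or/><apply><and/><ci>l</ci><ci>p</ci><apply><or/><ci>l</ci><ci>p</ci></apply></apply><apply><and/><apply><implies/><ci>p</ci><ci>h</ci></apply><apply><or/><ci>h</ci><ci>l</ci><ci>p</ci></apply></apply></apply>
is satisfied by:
  {l: True, h: True}
  {l: True, h: False}
  {h: True, l: False}


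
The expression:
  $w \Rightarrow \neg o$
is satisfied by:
  {w: False, o: False}
  {o: True, w: False}
  {w: True, o: False}


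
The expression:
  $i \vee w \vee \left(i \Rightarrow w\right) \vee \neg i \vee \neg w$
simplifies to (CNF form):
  $\text{True}$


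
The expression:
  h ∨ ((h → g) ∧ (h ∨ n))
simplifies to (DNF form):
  h ∨ n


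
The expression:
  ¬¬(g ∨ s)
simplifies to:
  g ∨ s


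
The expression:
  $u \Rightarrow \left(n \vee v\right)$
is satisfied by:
  {n: True, v: True, u: False}
  {n: True, u: False, v: False}
  {v: True, u: False, n: False}
  {v: False, u: False, n: False}
  {n: True, v: True, u: True}
  {n: True, u: True, v: False}
  {v: True, u: True, n: False}


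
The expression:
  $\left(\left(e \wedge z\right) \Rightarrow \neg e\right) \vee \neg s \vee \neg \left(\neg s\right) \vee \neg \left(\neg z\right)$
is always true.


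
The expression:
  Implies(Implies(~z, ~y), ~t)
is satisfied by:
  {y: True, z: False, t: False}
  {z: False, t: False, y: False}
  {y: True, z: True, t: False}
  {z: True, y: False, t: False}
  {t: True, y: True, z: False}


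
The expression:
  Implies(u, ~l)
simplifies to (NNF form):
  ~l | ~u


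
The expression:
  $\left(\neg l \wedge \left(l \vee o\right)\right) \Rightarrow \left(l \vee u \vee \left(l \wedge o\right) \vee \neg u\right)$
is always true.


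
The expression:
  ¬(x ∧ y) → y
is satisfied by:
  {y: True}


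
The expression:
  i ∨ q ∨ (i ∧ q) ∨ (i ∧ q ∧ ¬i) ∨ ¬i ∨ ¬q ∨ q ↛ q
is always true.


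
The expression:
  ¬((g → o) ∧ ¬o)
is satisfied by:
  {o: True, g: True}
  {o: True, g: False}
  {g: True, o: False}


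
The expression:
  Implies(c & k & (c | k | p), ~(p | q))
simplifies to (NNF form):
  ~c | ~k | (~p & ~q)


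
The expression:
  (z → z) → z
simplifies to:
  z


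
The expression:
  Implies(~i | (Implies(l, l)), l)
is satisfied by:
  {l: True}


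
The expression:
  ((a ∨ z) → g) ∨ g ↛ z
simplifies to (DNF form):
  g ∨ (¬a ∧ ¬z)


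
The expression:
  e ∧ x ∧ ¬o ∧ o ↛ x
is never true.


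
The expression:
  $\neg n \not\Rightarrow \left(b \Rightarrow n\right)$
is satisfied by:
  {b: True, n: False}


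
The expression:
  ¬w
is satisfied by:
  {w: False}


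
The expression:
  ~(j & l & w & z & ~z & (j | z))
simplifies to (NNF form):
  True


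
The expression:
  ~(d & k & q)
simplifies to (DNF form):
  ~d | ~k | ~q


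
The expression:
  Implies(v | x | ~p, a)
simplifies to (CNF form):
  (a | p) & (a | ~v) & (a | ~x)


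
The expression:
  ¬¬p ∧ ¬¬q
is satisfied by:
  {p: True, q: True}


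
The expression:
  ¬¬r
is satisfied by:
  {r: True}


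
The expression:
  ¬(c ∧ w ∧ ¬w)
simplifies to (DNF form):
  True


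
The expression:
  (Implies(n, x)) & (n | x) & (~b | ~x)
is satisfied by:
  {x: True, b: False}


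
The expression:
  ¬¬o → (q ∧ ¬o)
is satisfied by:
  {o: False}


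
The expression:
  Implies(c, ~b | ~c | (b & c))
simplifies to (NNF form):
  True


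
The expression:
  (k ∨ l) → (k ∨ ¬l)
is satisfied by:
  {k: True, l: False}
  {l: False, k: False}
  {l: True, k: True}


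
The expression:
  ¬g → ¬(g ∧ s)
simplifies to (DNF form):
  True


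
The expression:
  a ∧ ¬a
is never true.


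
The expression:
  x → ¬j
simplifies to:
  ¬j ∨ ¬x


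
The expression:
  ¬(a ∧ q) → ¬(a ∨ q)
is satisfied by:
  {a: False, q: False}
  {q: True, a: True}


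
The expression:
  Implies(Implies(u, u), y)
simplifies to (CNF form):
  y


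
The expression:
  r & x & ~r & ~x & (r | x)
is never true.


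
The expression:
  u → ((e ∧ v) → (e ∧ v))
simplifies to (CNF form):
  True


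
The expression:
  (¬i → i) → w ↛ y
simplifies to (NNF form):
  (w ∧ ¬y) ∨ ¬i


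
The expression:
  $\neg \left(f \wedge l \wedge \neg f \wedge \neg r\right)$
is always true.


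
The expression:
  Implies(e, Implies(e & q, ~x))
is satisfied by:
  {e: False, q: False, x: False}
  {x: True, e: False, q: False}
  {q: True, e: False, x: False}
  {x: True, q: True, e: False}
  {e: True, x: False, q: False}
  {x: True, e: True, q: False}
  {q: True, e: True, x: False}


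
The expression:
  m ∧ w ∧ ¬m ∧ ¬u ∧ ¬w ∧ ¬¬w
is never true.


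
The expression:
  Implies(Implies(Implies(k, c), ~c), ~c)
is always true.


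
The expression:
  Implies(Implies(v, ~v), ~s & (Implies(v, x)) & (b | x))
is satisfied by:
  {b: True, v: True, x: True, s: False}
  {b: True, v: True, s: False, x: False}
  {v: True, x: True, s: False, b: False}
  {v: True, s: False, x: False, b: False}
  {v: True, b: True, s: True, x: True}
  {v: True, b: True, s: True, x: False}
  {v: True, s: True, x: True, b: False}
  {v: True, s: True, x: False, b: False}
  {x: True, b: True, s: False, v: False}
  {b: True, s: False, x: False, v: False}
  {x: True, b: False, s: False, v: False}


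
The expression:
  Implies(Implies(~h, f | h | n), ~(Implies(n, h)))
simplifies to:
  ~h & (n | ~f)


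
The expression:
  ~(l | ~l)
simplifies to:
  False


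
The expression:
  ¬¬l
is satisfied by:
  {l: True}


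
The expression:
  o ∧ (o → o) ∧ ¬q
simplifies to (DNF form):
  o ∧ ¬q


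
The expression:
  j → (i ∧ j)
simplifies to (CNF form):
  i ∨ ¬j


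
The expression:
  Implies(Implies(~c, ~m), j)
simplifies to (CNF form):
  (j | m) & (j | ~c)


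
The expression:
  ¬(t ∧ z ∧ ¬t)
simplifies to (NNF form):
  True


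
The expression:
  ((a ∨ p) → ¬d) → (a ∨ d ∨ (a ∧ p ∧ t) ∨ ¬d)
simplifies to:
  True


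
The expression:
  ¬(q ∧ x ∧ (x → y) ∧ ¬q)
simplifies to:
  True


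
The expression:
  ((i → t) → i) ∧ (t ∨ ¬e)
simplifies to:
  i ∧ (t ∨ ¬e)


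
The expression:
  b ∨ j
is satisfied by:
  {b: True, j: True}
  {b: True, j: False}
  {j: True, b: False}


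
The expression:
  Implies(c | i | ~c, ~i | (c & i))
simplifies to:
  c | ~i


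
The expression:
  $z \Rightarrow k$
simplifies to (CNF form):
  $k \vee \neg z$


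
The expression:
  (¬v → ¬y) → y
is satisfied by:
  {y: True}


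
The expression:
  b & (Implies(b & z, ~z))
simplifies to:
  b & ~z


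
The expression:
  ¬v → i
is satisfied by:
  {i: True, v: True}
  {i: True, v: False}
  {v: True, i: False}


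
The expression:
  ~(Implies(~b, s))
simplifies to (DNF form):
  ~b & ~s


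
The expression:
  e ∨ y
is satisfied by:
  {y: True, e: True}
  {y: True, e: False}
  {e: True, y: False}


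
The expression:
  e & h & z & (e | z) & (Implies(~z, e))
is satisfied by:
  {h: True, z: True, e: True}


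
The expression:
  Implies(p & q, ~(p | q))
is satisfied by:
  {p: False, q: False}
  {q: True, p: False}
  {p: True, q: False}


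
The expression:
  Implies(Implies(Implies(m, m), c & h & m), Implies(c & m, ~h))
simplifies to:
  ~c | ~h | ~m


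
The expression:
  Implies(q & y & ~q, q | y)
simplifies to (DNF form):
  True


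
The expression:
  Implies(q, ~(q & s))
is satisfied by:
  {s: False, q: False}
  {q: True, s: False}
  {s: True, q: False}


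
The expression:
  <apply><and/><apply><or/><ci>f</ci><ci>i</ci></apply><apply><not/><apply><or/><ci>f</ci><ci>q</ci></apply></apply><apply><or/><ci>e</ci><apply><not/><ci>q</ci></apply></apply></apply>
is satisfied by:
  {i: True, q: False, f: False}


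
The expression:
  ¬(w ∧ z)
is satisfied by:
  {w: False, z: False}
  {z: True, w: False}
  {w: True, z: False}


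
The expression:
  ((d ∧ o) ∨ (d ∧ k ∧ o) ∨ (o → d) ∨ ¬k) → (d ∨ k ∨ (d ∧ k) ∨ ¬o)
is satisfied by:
  {d: True, k: True, o: False}
  {d: True, o: False, k: False}
  {k: True, o: False, d: False}
  {k: False, o: False, d: False}
  {d: True, k: True, o: True}
  {d: True, o: True, k: False}
  {k: True, o: True, d: False}


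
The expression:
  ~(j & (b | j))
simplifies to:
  ~j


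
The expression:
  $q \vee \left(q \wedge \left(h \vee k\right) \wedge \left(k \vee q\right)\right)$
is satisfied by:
  {q: True}


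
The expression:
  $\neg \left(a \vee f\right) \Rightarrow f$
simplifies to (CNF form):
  $a \vee f$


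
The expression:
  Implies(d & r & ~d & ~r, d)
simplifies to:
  True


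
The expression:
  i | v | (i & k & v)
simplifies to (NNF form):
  i | v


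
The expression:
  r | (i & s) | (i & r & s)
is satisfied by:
  {r: True, s: True, i: True}
  {r: True, s: True, i: False}
  {r: True, i: True, s: False}
  {r: True, i: False, s: False}
  {s: True, i: True, r: False}


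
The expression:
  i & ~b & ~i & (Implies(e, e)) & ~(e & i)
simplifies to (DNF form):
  False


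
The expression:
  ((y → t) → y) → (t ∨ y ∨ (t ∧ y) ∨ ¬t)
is always true.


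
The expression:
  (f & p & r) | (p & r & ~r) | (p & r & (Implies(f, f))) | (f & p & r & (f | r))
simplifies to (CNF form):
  p & r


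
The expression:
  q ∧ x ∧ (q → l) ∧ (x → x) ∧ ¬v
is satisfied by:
  {x: True, q: True, l: True, v: False}


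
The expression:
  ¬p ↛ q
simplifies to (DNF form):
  ¬p ∧ ¬q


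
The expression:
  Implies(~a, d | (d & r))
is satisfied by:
  {a: True, d: True}
  {a: True, d: False}
  {d: True, a: False}


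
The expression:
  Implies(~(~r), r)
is always true.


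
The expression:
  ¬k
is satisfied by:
  {k: False}


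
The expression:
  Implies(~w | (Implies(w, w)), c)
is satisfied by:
  {c: True}


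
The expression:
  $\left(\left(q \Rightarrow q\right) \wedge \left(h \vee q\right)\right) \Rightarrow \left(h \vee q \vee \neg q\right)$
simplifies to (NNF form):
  $\text{True}$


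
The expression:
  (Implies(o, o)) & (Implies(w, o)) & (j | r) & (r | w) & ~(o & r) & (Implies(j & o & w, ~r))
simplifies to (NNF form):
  (j | r) & (o | r) & (w | ~o) & (~r | ~w)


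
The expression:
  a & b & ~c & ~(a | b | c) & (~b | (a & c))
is never true.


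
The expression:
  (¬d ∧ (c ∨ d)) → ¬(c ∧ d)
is always true.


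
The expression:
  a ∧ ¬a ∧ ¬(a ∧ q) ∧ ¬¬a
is never true.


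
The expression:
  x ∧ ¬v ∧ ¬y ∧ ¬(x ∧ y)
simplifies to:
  x ∧ ¬v ∧ ¬y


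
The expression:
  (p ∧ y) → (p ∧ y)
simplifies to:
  True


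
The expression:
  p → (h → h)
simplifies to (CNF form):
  True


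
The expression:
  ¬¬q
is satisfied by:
  {q: True}


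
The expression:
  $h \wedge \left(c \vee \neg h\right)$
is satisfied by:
  {h: True, c: True}


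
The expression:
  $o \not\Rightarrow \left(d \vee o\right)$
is never true.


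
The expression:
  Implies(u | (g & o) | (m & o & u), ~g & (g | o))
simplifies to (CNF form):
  (o | ~o) & (o | ~u) & (~g | ~o) & (~g | ~u)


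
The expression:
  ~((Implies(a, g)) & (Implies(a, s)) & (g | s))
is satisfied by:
  {a: True, s: False, g: False}
  {s: False, g: False, a: False}
  {g: True, a: True, s: False}
  {a: True, s: True, g: False}


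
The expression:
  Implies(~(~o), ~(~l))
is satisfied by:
  {l: True, o: False}
  {o: False, l: False}
  {o: True, l: True}


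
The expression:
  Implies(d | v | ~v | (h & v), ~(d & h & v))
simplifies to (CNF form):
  ~d | ~h | ~v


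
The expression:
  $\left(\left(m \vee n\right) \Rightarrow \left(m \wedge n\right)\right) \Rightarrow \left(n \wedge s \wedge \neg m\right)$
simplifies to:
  $\left(m \wedge \neg n\right) \vee \left(n \wedge \neg m\right)$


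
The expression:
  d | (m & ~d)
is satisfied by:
  {d: True, m: True}
  {d: True, m: False}
  {m: True, d: False}


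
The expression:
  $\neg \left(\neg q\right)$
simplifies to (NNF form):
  $q$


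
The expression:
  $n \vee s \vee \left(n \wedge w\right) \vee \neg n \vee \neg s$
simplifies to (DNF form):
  $\text{True}$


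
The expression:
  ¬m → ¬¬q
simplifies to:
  m ∨ q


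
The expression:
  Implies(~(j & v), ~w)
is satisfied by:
  {v: True, j: True, w: False}
  {v: True, j: False, w: False}
  {j: True, v: False, w: False}
  {v: False, j: False, w: False}
  {v: True, w: True, j: True}


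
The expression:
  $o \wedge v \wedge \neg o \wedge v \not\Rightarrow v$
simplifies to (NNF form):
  $\text{False}$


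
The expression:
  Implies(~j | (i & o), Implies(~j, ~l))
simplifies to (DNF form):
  j | ~l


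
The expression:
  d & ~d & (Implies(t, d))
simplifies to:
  False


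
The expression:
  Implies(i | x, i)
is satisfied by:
  {i: True, x: False}
  {x: False, i: False}
  {x: True, i: True}


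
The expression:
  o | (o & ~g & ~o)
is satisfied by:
  {o: True}


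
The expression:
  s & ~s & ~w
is never true.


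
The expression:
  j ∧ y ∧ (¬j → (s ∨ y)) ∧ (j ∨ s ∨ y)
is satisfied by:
  {j: True, y: True}


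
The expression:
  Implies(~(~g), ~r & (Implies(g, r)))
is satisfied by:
  {g: False}


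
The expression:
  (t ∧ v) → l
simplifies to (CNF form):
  l ∨ ¬t ∨ ¬v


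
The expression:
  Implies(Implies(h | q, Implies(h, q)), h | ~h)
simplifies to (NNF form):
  True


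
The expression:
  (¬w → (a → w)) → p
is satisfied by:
  {a: True, p: True, w: False}
  {p: True, w: False, a: False}
  {a: True, p: True, w: True}
  {p: True, w: True, a: False}
  {a: True, w: False, p: False}


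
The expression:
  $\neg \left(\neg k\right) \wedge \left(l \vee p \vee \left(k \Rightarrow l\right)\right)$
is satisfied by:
  {l: True, p: True, k: True}
  {l: True, k: True, p: False}
  {p: True, k: True, l: False}


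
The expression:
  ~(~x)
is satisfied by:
  {x: True}


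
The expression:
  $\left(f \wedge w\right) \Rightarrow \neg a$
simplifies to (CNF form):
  $\neg a \vee \neg f \vee \neg w$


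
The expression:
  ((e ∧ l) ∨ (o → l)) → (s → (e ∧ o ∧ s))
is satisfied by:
  {o: True, e: True, l: False, s: False}
  {o: True, l: False, s: False, e: False}
  {o: True, e: True, l: True, s: False}
  {o: True, l: True, s: False, e: False}
  {e: True, l: False, s: False, o: False}
  {e: False, l: False, s: False, o: False}
  {e: True, l: True, s: False, o: False}
  {l: True, e: False, s: False, o: False}
  {e: True, s: True, o: True, l: False}
  {s: True, o: True, e: False, l: False}
  {e: True, s: True, o: True, l: True}


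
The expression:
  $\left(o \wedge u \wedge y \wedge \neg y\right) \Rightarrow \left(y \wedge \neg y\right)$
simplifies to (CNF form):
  $\text{True}$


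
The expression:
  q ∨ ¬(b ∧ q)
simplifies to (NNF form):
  True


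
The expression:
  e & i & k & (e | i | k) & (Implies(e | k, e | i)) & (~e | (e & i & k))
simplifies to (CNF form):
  e & i & k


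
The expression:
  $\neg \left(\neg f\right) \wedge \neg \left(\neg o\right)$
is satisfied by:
  {f: True, o: True}


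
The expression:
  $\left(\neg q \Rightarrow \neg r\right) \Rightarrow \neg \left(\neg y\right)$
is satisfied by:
  {y: True, r: True, q: False}
  {y: True, r: False, q: False}
  {y: True, q: True, r: True}
  {y: True, q: True, r: False}
  {r: True, q: False, y: False}


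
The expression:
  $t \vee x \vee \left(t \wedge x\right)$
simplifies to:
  $t \vee x$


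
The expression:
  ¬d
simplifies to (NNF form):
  ¬d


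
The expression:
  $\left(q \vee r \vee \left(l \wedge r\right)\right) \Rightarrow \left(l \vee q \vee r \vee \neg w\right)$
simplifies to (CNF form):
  $\text{True}$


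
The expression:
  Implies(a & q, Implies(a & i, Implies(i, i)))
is always true.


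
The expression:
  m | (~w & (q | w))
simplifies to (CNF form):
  (m | q) & (m | ~w)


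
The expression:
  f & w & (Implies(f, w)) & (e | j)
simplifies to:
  f & w & (e | j)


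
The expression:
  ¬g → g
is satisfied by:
  {g: True}


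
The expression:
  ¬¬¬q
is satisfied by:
  {q: False}


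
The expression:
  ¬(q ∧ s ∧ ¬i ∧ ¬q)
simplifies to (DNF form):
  True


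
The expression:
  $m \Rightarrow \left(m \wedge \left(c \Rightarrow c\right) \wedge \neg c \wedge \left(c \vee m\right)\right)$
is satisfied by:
  {m: False, c: False}
  {c: True, m: False}
  {m: True, c: False}


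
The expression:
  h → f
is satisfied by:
  {f: True, h: False}
  {h: False, f: False}
  {h: True, f: True}


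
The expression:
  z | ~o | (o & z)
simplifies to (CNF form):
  z | ~o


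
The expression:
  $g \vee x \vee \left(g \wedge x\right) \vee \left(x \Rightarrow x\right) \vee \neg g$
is always true.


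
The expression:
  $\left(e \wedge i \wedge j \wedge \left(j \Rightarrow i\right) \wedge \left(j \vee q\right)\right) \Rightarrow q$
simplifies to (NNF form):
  $q \vee \neg e \vee \neg i \vee \neg j$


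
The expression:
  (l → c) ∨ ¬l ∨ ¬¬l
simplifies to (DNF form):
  True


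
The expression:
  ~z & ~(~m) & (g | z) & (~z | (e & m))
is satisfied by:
  {m: True, g: True, z: False}


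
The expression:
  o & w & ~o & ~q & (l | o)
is never true.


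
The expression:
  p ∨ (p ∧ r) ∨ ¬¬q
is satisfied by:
  {q: True, p: True}
  {q: True, p: False}
  {p: True, q: False}


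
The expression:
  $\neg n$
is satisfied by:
  {n: False}


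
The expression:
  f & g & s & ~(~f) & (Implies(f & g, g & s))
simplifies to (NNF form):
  f & g & s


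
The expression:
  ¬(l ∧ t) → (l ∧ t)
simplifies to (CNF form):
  l ∧ t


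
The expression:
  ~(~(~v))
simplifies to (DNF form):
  ~v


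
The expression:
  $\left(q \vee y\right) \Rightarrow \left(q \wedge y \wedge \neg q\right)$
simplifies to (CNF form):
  $\neg q \wedge \neg y$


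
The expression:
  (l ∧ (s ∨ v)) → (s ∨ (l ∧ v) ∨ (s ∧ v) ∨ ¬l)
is always true.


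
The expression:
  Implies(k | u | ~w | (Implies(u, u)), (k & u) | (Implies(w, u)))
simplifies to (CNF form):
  u | ~w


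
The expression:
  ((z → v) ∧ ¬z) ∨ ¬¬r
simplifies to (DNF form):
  r ∨ ¬z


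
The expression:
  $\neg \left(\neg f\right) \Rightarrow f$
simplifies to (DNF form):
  $\text{True}$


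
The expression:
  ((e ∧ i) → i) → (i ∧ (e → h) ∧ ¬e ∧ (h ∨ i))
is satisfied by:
  {i: True, e: False}


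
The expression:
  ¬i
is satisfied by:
  {i: False}


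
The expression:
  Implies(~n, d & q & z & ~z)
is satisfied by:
  {n: True}


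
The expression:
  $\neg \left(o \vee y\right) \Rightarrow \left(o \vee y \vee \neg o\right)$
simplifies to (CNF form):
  $\text{True}$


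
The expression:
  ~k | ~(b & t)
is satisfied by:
  {k: False, t: False, b: False}
  {b: True, k: False, t: False}
  {t: True, k: False, b: False}
  {b: True, t: True, k: False}
  {k: True, b: False, t: False}
  {b: True, k: True, t: False}
  {t: True, k: True, b: False}


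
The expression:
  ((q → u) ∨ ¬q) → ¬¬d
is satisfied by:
  {d: True, q: True, u: False}
  {d: True, u: False, q: False}
  {d: True, q: True, u: True}
  {d: True, u: True, q: False}
  {q: True, u: False, d: False}


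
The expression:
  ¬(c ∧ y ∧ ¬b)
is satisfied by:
  {b: True, c: False, y: False}
  {c: False, y: False, b: False}
  {b: True, y: True, c: False}
  {y: True, c: False, b: False}
  {b: True, c: True, y: False}
  {c: True, b: False, y: False}
  {b: True, y: True, c: True}


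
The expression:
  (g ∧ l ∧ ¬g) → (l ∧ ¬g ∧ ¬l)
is always true.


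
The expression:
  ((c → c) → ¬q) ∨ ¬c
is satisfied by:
  {c: False, q: False}
  {q: True, c: False}
  {c: True, q: False}


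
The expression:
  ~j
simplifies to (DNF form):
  ~j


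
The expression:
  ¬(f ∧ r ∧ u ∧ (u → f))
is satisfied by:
  {u: False, r: False, f: False}
  {f: True, u: False, r: False}
  {r: True, u: False, f: False}
  {f: True, r: True, u: False}
  {u: True, f: False, r: False}
  {f: True, u: True, r: False}
  {r: True, u: True, f: False}


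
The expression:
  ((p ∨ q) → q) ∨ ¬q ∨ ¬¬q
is always true.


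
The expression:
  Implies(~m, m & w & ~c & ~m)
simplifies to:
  m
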